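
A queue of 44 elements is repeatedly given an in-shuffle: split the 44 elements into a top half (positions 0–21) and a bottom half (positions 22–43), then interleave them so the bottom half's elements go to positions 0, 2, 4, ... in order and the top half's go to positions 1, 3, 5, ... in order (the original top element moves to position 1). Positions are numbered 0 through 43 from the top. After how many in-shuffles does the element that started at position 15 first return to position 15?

Follow position 15 under repeated in-shuffles:
15 → 31 → 18 → 37 → 30 → 16 → 33 → 22 → 0 → 1 → 3 → 7 → 15
It first returns after 12 in-shuffles.

12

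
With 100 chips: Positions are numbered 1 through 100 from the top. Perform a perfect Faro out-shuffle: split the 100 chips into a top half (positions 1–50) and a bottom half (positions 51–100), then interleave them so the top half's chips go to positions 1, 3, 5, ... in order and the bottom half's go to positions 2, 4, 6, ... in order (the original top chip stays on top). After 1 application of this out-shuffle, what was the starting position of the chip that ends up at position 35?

Work backwards from position 35, undoing one out-shuffle at a time:
35 ← 18
So the chip now at position 35 started at position 18.

18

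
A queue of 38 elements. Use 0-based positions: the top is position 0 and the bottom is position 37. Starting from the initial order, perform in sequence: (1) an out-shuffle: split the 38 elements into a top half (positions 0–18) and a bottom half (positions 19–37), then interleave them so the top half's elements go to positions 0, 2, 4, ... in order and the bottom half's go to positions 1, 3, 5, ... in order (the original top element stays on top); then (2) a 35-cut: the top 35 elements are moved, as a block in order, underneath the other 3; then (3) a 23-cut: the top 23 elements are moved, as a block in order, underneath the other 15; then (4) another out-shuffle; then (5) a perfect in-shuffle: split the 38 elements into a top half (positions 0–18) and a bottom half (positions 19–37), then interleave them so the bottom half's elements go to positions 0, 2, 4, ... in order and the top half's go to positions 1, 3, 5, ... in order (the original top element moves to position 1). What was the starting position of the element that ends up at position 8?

6

Undo the operations in reverse order, starting from position 8:
  undo op 5 (in-shuffle, from bottom half): 8 ← 23
  undo op 4 (out-shuffle, from bottom half): 23 ← 30
  undo op 3 (cut 23): 30 ← 15
  undo op 2 (cut 35): 15 ← 12
  undo op 1 (out-shuffle, from top half): 12 ← 6
So the element at position 8 came from original position 6.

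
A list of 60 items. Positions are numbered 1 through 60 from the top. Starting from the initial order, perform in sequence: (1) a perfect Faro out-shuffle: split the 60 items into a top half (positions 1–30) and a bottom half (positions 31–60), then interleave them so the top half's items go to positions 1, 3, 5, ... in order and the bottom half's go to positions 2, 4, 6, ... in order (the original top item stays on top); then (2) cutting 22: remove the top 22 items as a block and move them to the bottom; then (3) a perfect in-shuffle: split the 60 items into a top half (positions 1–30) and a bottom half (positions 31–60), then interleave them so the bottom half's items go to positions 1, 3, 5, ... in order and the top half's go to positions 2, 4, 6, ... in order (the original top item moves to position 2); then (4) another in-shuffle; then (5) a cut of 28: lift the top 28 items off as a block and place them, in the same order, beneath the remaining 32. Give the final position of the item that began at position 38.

Track the item from position 38 forward through each operation:
  after op 1 (out-shuffle): 38 → 16
  after op 2 (cut 22): 16 → 54
  after op 3 (in-shuffle): 54 → 47
  after op 4 (in-shuffle): 47 → 33
  after op 5 (cut 28): 33 → 5

5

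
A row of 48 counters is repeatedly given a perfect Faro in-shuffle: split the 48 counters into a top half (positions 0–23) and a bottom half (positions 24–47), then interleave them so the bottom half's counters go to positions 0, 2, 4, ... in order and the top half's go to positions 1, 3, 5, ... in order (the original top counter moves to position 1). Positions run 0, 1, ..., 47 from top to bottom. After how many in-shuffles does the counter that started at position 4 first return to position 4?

Follow position 4 under repeated in-shuffles:
4 → 9 → 19 → 39 → 30 → 12 → 25 → 2 → ... → 4 (length 21)
It first returns after 21 in-shuffles.

21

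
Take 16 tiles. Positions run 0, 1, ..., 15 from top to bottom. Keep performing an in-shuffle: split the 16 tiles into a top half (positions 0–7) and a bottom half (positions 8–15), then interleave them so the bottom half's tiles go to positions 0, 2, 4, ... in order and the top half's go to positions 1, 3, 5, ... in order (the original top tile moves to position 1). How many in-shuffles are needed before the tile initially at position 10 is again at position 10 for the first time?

8

Follow position 10 under repeated in-shuffles:
10 → 4 → 9 → 2 → 5 → 11 → 6 → 13 → 10
It first returns after 8 in-shuffles.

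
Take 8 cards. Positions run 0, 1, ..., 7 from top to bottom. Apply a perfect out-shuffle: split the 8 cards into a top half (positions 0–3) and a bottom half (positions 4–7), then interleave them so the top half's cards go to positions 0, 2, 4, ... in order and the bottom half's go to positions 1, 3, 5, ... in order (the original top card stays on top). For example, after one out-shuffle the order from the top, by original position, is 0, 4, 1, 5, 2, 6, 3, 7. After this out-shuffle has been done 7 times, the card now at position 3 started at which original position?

Work backwards from position 3, undoing one out-shuffle at a time:
3 ← 5 ← 6 ← 3 ← 5 ← 6 ← 3 ← 5
So the card now at position 3 started at position 5.

5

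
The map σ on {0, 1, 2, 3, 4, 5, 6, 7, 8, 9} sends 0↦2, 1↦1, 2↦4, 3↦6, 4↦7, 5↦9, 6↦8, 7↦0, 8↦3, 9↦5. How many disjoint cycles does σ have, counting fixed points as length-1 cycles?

Cycle decomposition: (0 2 4 7) (1) (3 6 8) (5 9).
4 cycles.

4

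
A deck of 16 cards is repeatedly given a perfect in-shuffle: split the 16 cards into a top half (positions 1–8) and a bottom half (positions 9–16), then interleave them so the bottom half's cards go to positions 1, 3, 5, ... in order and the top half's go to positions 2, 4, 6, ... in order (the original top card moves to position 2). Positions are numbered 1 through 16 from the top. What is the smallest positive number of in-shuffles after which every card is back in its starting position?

The in-shuffle permutes the 16 positions with cycle lengths [8, 8].
Every card is home exactly when every cycle has completed a whole number of laps, i.e. after lcm(8) = 8 in-shuffles.

8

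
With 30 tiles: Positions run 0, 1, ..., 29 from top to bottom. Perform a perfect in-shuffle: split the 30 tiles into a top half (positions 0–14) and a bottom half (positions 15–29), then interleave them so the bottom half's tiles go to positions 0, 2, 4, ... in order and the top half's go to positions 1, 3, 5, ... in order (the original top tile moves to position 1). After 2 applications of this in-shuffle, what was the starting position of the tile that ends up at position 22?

Work backwards from position 22, undoing one in-shuffle at a time:
22 ← 26 ← 28
So the tile now at position 22 started at position 28.

28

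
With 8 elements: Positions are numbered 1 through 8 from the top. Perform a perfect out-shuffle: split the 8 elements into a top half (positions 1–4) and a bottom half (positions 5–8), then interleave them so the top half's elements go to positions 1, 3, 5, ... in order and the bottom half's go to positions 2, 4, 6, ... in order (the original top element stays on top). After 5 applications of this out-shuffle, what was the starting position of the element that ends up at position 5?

2

Work backwards from position 5, undoing one out-shuffle at a time:
5 ← 3 ← 2 ← 5 ← 3 ← 2
So the element now at position 5 started at position 2.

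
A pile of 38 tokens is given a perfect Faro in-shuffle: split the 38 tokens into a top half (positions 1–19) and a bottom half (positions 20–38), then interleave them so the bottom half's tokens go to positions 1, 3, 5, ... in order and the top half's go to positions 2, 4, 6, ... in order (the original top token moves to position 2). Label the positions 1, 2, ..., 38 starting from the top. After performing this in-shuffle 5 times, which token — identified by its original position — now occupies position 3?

Work backwards from position 3, undoing one in-shuffle at a time:
3 ← 21 ← 30 ← 15 ← 27 ← 33
So the token now at position 3 started at position 33.

33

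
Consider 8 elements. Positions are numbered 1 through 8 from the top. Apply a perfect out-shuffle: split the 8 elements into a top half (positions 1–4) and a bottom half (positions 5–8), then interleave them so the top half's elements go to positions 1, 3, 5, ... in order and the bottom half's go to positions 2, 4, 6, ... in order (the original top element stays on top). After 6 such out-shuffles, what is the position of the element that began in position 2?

Track the element's position through each out-shuffle:
2 → 3 → 5 → 2 → 3 → 5 → 2

2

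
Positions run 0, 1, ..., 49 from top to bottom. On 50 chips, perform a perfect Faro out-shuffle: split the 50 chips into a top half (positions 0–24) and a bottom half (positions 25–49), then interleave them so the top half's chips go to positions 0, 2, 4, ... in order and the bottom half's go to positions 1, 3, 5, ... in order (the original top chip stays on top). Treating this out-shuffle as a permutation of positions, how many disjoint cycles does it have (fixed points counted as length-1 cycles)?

Trace each unvisited position around until it returns:
(0) (1 2 4 8 16 32 ... len 21) (3 6 12 24 48 47 ... len 21) (7 14 28) (21 42 35) (49)
6 cycles in total.

6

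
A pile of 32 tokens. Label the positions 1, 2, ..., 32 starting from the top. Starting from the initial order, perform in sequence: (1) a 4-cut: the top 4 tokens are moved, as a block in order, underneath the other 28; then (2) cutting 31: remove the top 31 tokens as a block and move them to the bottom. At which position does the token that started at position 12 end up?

Track the token from position 12 forward through each operation:
  after op 1 (cut 4): 12 → 8
  after op 2 (cut 31): 8 → 9

9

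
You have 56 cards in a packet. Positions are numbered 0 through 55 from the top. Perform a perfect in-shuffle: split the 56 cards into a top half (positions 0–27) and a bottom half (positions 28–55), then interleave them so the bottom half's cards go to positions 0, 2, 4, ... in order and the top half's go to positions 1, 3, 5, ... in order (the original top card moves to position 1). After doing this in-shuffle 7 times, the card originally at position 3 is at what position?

55

Track the card's position through each in-shuffle:
3 → 7 → 15 → 31 → 6 → 13 → 27 → 55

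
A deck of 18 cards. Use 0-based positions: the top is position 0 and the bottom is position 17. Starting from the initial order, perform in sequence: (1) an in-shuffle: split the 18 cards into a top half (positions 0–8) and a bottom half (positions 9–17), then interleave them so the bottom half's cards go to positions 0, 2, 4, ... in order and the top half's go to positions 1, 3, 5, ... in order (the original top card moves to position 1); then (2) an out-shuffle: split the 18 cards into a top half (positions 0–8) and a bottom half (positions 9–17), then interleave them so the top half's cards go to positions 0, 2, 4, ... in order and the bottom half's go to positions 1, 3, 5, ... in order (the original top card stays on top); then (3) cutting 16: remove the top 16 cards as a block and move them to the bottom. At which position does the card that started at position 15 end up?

Track the card from position 15 forward through each operation:
  after op 1 (in-shuffle): 15 → 12
  after op 2 (out-shuffle): 12 → 7
  after op 3 (cut 16): 7 → 9

9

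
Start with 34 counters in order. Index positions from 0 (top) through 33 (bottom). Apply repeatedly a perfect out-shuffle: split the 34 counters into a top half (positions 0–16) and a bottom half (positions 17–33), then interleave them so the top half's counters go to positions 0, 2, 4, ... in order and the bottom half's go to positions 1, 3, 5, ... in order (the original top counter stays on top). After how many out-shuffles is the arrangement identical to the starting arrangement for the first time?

10

The out-shuffle permutes the 34 positions with cycle lengths [1, 1, 2, 10, 10, 10].
Every counter is home exactly when every cycle has completed a whole number of laps, i.e. after lcm(1, 2, 10) = 10 out-shuffles.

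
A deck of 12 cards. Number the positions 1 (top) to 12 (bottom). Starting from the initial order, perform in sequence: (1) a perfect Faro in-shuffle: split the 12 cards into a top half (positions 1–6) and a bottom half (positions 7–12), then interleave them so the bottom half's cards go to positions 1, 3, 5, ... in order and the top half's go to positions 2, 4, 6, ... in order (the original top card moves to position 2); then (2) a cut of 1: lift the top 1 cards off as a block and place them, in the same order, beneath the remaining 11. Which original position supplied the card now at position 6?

Undo the operations in reverse order, starting from position 6:
  undo op 2 (cut 1): 6 ← 7
  undo op 1 (in-shuffle, from bottom half): 7 ← 10
So the card at position 6 came from original position 10.

10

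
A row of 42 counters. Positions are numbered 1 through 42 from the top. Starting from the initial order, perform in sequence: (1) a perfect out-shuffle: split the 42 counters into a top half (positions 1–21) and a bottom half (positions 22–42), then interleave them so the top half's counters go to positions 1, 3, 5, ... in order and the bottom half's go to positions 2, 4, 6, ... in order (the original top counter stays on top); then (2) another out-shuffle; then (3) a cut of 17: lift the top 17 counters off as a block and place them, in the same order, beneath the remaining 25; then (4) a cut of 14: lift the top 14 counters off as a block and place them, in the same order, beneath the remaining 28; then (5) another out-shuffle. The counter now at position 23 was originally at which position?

Undo the operations in reverse order, starting from position 23:
  undo op 5 (out-shuffle, from top half): 23 ← 12
  undo op 4 (cut 14): 12 ← 26
  undo op 3 (cut 17): 26 ← 1
  undo op 2 (out-shuffle, from top half): 1 ← 1
  undo op 1 (out-shuffle, from top half): 1 ← 1
So the counter at position 23 came from original position 1.

1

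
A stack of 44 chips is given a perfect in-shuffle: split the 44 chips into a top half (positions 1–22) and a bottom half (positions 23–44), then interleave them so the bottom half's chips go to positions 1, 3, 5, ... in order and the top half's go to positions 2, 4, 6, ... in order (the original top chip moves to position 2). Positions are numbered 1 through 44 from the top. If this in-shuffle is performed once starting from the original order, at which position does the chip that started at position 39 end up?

Track the chip's position through each in-shuffle:
39 → 33

33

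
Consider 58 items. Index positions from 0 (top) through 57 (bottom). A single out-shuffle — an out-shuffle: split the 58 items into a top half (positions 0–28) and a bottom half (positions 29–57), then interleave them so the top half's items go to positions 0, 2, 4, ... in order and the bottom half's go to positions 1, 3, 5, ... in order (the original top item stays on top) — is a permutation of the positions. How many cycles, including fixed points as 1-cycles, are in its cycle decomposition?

Trace each unvisited position around until it returns:
(0) (1 2 4 8 16 32 ... len 18) (3 6 12 24 48 39 ... len 18) (5 10 20 40 23 46 ... len 18) (19 38) (57)
6 cycles in total.

6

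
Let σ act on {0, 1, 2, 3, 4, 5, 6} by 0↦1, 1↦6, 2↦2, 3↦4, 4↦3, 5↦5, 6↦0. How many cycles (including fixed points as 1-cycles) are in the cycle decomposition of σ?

Cycle decomposition: (0 1 6) (2) (3 4) (5).
4 cycles.

4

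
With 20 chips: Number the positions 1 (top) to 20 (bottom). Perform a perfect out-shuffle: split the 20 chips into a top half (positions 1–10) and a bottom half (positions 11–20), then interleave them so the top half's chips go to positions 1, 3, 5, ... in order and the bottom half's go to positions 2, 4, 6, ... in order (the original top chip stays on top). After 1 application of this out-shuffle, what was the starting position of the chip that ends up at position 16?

Work backwards from position 16, undoing one out-shuffle at a time:
16 ← 18
So the chip now at position 16 started at position 18.

18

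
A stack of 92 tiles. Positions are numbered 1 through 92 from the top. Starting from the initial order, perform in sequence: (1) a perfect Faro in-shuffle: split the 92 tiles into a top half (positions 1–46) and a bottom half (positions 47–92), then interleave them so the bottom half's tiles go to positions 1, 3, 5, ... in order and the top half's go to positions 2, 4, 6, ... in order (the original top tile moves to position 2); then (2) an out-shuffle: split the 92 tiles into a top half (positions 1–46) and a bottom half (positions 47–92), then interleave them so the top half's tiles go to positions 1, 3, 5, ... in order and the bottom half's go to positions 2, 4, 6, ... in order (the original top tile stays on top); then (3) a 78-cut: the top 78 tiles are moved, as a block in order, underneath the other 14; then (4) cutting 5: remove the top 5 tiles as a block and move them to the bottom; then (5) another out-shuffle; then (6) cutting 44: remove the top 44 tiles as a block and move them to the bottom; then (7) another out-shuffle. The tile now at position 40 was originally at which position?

Undo the operations in reverse order, starting from position 40:
  undo op 7 (out-shuffle, from bottom half): 40 ← 66
  undo op 6 (cut 44): 66 ← 18
  undo op 5 (out-shuffle, from bottom half): 18 ← 55
  undo op 4 (cut 5): 55 ← 60
  undo op 3 (cut 78): 60 ← 46
  undo op 2 (out-shuffle, from bottom half): 46 ← 69
  undo op 1 (in-shuffle, from bottom half): 69 ← 81
So the tile at position 40 came from original position 81.

81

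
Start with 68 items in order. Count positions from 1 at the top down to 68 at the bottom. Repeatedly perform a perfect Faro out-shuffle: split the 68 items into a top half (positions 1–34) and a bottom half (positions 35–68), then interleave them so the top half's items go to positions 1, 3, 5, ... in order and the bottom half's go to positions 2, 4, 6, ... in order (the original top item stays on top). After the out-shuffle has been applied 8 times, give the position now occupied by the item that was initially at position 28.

12

Track the item's position through each out-shuffle:
28 → 55 → 42 → 16 → 31 → 61 → 54 → 40 → 12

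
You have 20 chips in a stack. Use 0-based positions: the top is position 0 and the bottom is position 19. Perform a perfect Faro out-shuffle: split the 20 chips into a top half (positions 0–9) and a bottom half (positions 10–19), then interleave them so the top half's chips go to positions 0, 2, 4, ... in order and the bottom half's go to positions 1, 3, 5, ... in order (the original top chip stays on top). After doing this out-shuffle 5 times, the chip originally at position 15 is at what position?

Track the chip's position through each out-shuffle:
15 → 11 → 3 → 6 → 12 → 5

5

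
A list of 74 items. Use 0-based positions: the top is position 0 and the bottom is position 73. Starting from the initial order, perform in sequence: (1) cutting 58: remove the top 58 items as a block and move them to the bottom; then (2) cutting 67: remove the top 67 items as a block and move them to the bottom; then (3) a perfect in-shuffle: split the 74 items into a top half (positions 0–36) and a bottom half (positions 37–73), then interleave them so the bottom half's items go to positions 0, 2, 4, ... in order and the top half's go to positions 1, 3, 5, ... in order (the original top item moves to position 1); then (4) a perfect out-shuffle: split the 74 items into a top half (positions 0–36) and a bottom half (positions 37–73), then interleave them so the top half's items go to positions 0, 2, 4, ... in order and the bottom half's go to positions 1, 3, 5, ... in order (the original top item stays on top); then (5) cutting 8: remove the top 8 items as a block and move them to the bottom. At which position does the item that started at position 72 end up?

5

Track the item from position 72 forward through each operation:
  after op 1 (cut 58): 72 → 14
  after op 2 (cut 67): 14 → 21
  after op 3 (in-shuffle): 21 → 43
  after op 4 (out-shuffle): 43 → 13
  after op 5 (cut 8): 13 → 5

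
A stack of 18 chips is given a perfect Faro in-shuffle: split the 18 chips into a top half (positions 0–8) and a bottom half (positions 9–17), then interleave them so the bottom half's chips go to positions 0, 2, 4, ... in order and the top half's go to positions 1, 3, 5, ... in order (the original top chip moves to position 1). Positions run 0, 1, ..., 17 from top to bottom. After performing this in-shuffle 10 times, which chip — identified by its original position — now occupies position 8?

4

Work backwards from position 8, undoing one in-shuffle at a time:
8 ← 13 ← 6 ← 12 ← 15 ← 7 ← 3 ← 1 ← 0 ← 9 ← 4
So the chip now at position 8 started at position 4.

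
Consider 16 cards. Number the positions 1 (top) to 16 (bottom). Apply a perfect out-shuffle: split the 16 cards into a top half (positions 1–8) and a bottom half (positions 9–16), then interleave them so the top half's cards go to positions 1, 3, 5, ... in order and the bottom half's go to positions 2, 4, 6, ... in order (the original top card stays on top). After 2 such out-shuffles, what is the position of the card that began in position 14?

Track the card's position through each out-shuffle:
14 → 12 → 8

8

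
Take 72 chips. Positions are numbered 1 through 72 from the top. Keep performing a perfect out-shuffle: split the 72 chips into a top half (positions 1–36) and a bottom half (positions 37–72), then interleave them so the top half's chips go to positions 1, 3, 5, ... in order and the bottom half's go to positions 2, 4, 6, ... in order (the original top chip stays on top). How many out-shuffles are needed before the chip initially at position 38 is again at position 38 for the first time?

35

Follow position 38 under repeated out-shuffles:
38 → 4 → 7 → 13 → 25 → 49 → 26 → 51 → ... → 38 (length 35)
It first returns after 35 out-shuffles.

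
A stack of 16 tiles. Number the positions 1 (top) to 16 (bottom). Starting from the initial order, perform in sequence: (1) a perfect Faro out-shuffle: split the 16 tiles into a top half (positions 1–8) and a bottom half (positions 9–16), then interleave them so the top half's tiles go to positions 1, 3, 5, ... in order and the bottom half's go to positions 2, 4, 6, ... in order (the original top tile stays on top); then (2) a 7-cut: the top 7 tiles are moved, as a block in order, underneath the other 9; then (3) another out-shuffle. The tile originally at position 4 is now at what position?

Track the tile from position 4 forward through each operation:
  after op 1 (out-shuffle): 4 → 7
  after op 2 (cut 7): 7 → 16
  after op 3 (out-shuffle): 16 → 16

16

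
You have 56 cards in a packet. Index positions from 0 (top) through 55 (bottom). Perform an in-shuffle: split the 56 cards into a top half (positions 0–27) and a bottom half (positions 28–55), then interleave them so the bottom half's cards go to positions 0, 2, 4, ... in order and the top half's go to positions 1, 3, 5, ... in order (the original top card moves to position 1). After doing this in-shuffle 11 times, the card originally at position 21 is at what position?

25

Track the card's position through each in-shuffle:
21 → 43 → 30 → 4 → 9 → 19 → 39 → 22 → 45 → 34 → 12 → 25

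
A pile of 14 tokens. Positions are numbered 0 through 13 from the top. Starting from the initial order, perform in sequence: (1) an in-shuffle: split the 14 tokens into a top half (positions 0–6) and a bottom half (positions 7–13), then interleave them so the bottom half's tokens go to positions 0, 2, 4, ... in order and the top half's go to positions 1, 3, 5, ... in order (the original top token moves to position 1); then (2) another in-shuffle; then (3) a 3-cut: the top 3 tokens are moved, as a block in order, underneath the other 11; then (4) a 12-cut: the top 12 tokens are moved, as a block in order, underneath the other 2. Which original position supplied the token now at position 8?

Undo the operations in reverse order, starting from position 8:
  undo op 4 (cut 12): 8 ← 6
  undo op 3 (cut 3): 6 ← 9
  undo op 2 (in-shuffle, from top half): 9 ← 4
  undo op 1 (in-shuffle, from bottom half): 4 ← 9
So the token at position 8 came from original position 9.

9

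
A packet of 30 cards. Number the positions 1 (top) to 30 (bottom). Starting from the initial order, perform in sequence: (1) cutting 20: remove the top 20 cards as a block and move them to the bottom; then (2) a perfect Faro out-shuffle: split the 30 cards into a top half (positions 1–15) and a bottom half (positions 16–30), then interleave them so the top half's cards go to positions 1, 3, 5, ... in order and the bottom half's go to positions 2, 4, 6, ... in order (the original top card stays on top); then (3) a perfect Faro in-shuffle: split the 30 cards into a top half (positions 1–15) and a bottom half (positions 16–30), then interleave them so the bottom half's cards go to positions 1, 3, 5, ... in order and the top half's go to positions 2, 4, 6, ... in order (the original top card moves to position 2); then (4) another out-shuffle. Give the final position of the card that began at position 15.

Track the card from position 15 forward through each operation:
  after op 1 (cut 20): 15 → 25
  after op 2 (out-shuffle): 25 → 20
  after op 3 (in-shuffle): 20 → 9
  after op 4 (out-shuffle): 9 → 17

17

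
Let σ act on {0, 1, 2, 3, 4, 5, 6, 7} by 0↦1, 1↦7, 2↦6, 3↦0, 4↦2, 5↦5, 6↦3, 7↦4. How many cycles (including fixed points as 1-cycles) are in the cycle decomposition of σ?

Cycle decomposition: (0 1 7 4 2 6 3) (5).
2 cycles.

2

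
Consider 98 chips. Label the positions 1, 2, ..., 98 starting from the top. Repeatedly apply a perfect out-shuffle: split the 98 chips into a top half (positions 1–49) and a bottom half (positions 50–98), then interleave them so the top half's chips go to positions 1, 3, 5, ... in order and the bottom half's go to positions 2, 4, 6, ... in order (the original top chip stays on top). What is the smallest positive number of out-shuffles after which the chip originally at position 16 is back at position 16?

Follow position 16 under repeated out-shuffles:
16 → 31 → 61 → 24 → 47 → 93 → 88 → 78 → ... → 16 (length 48)
It first returns after 48 out-shuffles.

48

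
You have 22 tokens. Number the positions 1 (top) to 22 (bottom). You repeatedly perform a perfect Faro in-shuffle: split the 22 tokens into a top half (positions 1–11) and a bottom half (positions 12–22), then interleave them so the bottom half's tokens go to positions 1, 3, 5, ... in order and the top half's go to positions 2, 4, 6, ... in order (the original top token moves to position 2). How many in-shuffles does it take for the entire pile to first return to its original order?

The in-shuffle permutes the 22 positions with cycle lengths [11, 11].
Every token is home exactly when every cycle has completed a whole number of laps, i.e. after lcm(11) = 11 in-shuffles.

11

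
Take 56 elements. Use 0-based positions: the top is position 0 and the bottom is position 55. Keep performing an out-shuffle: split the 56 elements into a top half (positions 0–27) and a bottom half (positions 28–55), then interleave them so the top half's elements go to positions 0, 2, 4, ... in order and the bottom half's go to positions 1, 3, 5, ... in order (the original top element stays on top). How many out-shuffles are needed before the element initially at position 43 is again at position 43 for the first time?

Follow position 43 under repeated out-shuffles:
43 → 31 → 7 → 14 → 28 → 1 → 2 → 4 → 8 → 16 → 32 → 9 → 18 → 36 → 17 → 34 → 13 → 26 → 52 → 49 → 43
It first returns after 20 out-shuffles.

20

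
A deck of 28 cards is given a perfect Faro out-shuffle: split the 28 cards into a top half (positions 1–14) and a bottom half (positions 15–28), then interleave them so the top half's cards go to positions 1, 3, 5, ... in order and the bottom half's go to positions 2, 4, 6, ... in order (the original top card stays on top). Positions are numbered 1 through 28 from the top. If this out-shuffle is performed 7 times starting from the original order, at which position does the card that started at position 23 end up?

Track the card's position through each out-shuffle:
23 → 18 → 8 → 15 → 2 → 3 → 5 → 9

9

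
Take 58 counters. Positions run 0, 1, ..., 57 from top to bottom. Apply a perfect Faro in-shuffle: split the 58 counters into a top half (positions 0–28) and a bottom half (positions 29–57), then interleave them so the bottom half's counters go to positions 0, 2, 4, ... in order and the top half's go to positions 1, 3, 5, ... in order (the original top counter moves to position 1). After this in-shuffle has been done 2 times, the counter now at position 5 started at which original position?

Work backwards from position 5, undoing one in-shuffle at a time:
5 ← 2 ← 30
So the counter now at position 5 started at position 30.

30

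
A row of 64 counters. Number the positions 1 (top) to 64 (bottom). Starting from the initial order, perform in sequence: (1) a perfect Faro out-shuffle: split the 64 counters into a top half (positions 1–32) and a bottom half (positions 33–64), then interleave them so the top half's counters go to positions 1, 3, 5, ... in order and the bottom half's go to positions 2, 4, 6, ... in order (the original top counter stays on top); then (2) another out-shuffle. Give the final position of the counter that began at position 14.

Track the counter from position 14 forward through each operation:
  after op 1 (out-shuffle): 14 → 27
  after op 2 (out-shuffle): 27 → 53

53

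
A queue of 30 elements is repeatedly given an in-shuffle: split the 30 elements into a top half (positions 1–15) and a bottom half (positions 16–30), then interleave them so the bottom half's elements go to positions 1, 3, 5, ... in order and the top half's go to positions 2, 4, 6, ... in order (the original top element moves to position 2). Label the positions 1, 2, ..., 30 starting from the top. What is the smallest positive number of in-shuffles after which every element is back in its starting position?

The in-shuffle permutes the 30 positions with cycle lengths [5, 5, 5, 5, 5, 5].
Every element is home exactly when every cycle has completed a whole number of laps, i.e. after lcm(5) = 5 in-shuffles.

5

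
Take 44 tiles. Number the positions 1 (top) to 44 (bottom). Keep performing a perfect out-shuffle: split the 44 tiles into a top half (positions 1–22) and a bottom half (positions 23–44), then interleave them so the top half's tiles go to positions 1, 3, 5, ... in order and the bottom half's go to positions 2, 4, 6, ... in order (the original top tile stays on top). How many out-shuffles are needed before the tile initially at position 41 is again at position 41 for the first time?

14

Follow position 41 under repeated out-shuffles:
41 → 38 → 32 → 20 → 39 → 34 → 24 → 4 → 7 → 13 → 25 → 6 → 11 → 21 → 41
It first returns after 14 out-shuffles.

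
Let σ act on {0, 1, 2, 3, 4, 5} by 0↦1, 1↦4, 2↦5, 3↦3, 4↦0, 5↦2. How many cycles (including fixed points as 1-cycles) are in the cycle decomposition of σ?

Cycle decomposition: (0 1 4) (2 5) (3).
3 cycles.

3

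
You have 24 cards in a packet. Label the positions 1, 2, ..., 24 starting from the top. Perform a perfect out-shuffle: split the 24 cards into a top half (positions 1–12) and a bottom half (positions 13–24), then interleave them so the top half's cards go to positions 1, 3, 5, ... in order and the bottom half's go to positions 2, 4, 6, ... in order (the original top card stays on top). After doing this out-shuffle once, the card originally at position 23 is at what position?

Track the card's position through each out-shuffle:
23 → 22

22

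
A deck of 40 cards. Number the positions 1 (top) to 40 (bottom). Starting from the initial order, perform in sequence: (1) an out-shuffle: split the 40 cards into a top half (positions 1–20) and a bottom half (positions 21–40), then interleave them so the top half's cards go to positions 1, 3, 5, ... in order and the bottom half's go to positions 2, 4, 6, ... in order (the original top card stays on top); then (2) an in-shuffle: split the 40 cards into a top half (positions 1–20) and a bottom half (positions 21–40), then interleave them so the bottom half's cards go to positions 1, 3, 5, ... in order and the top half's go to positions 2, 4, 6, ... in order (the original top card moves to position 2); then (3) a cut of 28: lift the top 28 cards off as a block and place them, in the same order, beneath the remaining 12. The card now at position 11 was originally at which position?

Undo the operations in reverse order, starting from position 11:
  undo op 3 (cut 28): 11 ← 39
  undo op 2 (in-shuffle, from bottom half): 39 ← 40
  undo op 1 (out-shuffle, from bottom half): 40 ← 40
So the card at position 11 came from original position 40.

40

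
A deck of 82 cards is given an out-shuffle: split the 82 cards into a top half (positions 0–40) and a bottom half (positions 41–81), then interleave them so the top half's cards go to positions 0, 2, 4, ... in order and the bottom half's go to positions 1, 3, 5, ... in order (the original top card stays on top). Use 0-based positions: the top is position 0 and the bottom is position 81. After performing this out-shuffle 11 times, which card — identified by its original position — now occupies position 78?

Work backwards from position 78, undoing one out-shuffle at a time:
78 ← 39 ← 60 ← 30 ← 15 ← 48 ← 24 ← 12 ← 6 ← 3 ← 42 ← 21
So the card now at position 78 started at position 21.

21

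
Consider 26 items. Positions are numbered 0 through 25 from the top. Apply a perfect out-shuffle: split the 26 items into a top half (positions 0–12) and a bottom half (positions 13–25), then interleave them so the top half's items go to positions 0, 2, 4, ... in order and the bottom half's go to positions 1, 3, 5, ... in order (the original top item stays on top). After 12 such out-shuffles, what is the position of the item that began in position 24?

4

Track the item's position through each out-shuffle:
24 → 23 → 21 → 17 → 9 → 18 → 11 → 22 → 19 → 13 → 1 → 2 → 4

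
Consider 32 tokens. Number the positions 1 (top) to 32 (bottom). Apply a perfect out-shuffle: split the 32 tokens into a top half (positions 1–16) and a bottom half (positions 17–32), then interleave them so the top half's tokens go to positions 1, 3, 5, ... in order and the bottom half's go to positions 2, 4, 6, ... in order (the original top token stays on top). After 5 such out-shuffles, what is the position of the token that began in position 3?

Track the token's position through each out-shuffle:
3 → 5 → 9 → 17 → 2 → 3

3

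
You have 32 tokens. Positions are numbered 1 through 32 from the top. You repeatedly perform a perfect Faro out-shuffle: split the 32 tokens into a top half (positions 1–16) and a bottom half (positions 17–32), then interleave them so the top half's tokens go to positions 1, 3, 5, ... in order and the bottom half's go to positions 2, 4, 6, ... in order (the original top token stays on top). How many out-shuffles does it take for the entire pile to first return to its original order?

5

The out-shuffle permutes the 32 positions with cycle lengths [1, 1, 5, 5, 5, 5, 5, 5].
Every token is home exactly when every cycle has completed a whole number of laps, i.e. after lcm(1, 5) = 5 out-shuffles.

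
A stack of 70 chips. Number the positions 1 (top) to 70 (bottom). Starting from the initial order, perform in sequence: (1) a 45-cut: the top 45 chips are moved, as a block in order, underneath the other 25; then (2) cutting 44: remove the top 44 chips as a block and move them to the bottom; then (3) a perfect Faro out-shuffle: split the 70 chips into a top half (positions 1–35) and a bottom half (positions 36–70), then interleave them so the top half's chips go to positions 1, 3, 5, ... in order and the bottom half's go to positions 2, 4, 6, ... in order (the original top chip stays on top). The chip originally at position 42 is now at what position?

Track the chip from position 42 forward through each operation:
  after op 1 (cut 45): 42 → 67
  after op 2 (cut 44): 67 → 23
  after op 3 (out-shuffle): 23 → 45

45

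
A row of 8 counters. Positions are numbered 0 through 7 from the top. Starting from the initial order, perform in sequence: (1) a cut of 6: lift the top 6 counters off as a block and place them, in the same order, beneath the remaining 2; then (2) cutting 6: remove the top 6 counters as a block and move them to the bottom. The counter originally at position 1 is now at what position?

Track the counter from position 1 forward through each operation:
  after op 1 (cut 6): 1 → 3
  after op 2 (cut 6): 3 → 5

5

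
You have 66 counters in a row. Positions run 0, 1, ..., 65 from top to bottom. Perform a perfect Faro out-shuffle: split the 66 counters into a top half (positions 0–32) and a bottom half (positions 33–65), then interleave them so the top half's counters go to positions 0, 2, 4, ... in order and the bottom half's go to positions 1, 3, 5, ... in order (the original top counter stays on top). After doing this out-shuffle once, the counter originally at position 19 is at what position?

38

Track the counter's position through each out-shuffle:
19 → 38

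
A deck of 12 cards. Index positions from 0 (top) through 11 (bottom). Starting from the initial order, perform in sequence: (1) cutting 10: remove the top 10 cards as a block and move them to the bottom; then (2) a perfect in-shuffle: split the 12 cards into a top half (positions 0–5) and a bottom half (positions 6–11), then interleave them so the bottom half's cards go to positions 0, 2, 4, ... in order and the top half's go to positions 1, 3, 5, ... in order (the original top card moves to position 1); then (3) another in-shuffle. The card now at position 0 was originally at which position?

Undo the operations in reverse order, starting from position 0:
  undo op 3 (in-shuffle, from bottom half): 0 ← 6
  undo op 2 (in-shuffle, from bottom half): 6 ← 9
  undo op 1 (cut 10): 9 ← 7
So the card at position 0 came from original position 7.

7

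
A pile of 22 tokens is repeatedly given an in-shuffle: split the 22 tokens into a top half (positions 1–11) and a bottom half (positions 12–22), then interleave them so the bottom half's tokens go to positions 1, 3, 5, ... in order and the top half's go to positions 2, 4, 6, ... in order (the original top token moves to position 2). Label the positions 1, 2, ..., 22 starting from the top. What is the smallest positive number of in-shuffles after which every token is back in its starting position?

11

The in-shuffle permutes the 22 positions with cycle lengths [11, 11].
Every token is home exactly when every cycle has completed a whole number of laps, i.e. after lcm(11) = 11 in-shuffles.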